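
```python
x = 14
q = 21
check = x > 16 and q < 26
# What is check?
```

Trace:
`x = 14` → x = 14
`q = 21` → q = 21
`check = x > 16 and q < 26` → check = False
So check = False

Answer: False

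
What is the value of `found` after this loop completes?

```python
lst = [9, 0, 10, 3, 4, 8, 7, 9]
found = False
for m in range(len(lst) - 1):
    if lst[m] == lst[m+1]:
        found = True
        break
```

Check consecutive duplicates in [9, 0, 10, 3, 4, 8, 7, 9]
`found` takes the values: False

Answer: False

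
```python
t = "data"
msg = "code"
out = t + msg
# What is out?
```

Trace:
`t = "data"` → t = 'data'
`msg = "code"` → msg = 'code'
`out = t + msg` → out = 'datacode'
So out = 'datacode'

Answer: 'datacode'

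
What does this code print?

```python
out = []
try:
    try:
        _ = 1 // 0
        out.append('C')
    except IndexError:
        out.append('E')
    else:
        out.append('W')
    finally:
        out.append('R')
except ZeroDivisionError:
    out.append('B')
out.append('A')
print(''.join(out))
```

Execution trace: 'R' (finally) → 'B' (outer except ZeroDivisionError) → 'A' (after the try/except). Output: RBA

Answer: RBA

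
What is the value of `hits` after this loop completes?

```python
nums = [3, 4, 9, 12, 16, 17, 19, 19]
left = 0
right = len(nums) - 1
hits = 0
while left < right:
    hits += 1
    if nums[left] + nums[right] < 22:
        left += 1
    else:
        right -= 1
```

Steps to find pair summing to 22
`hits` takes the values: 0 → 1 → 2 → 3 → 4 → 5 → 6 → 7

Answer: 7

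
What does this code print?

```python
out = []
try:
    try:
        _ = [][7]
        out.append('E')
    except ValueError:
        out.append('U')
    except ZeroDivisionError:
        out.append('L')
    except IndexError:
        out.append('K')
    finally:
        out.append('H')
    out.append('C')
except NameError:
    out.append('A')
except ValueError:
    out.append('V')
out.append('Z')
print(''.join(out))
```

Execution trace: 'K' (inner except IndexError) → 'H' (inner finally) → 'C' (try body, no exception) → 'Z' (after the try/except). Output: KHCZ

Answer: KHCZ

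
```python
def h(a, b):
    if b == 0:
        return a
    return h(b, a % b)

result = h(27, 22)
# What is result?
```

h(27, 22) -> h(22, 5) -> h(5, 2) -> h(2, 1) -> h(1, 0) -> 1

Answer: 1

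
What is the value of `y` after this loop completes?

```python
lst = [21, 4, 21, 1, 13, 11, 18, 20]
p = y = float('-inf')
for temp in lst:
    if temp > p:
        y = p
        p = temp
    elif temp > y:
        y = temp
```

Second largest (with repeats) in [21, 4, 21, 1, 13, 11, 18, 20]
`y` takes the values: -inf → 4 → 21

Answer: 21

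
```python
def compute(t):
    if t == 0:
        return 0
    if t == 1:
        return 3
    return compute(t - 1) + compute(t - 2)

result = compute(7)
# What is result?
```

Build up from base cases: compute(0)=0, compute(1)=3, compute(2)=3, compute(3)=6, compute(4)=9, compute(5)=15, compute(6)=24, ..., compute(7)=39

Answer: 39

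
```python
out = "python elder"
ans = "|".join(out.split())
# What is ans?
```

Trace:
`out = "python elder"` → out = 'python elder'
`ans = "|".join(out.split())` → ans = 'python|elder'
So ans = 'python|elder'

Answer: 'python|elder'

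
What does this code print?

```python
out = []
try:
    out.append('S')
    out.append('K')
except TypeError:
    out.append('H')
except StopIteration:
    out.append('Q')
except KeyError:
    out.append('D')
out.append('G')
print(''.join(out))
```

Execution trace: 'S' (try body) → 'K' (try body, no exception) → 'G' (after the try/except). Output: SKG

Answer: SKG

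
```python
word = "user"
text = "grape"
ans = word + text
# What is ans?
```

Trace:
`word = "user"` → word = 'user'
`text = "grape"` → text = 'grape'
`ans = word + text` → ans = 'usergrape'
So ans = 'usergrape'

Answer: 'usergrape'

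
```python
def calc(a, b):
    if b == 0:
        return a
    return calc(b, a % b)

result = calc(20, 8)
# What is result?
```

calc(20, 8) -> calc(8, 4) -> calc(4, 0) -> 4

Answer: 4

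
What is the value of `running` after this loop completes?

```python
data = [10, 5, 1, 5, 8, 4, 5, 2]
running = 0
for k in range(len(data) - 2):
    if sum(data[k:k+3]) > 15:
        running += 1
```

Count windows with sum > 15
`running` takes the values: 0 → 1 → 2 → 3

Answer: 3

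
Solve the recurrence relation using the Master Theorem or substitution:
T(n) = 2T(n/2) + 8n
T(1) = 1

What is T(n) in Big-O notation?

By Master Theorem: a=2, b=2, f(n)=8n. Since log_2(2) = 1 and f(n) = Θ(n^1), Case 2 applies. T(n) = O(n log n).

Answer: O(n log n)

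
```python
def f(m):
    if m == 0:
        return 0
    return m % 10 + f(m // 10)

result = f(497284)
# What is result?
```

Sum of digits of 497284: 4 + 8 + 2 + 7 + 9 + 4 = 34

Answer: 34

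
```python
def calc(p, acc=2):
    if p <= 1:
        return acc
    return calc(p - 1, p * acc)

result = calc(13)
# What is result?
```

Accumulator trace (n, acc): (13, 2) -> (12, 26) -> (11, 312) -> (10, 3432) -> (9, 34320) -> (8, 308880) -> (7, 2471040) -> (6, 17297280) -> (5, 103783680) -> (4, 518918400) -> (3, 2075673600) -> (2, 6227020800) -> (1, 12454041600) -> return 12454041600

Answer: 12454041600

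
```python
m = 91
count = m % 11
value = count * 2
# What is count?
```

Trace:
`m = 91` → m = 91
`count = m % 11` → count = 3
`value = count * 2` → value = 6
So count = 3

Answer: 3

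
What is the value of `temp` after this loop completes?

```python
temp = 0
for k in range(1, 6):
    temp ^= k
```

XOR of 1 to 5
`temp` takes the values: 0 → 1 → 3 → 0 → 4 → 1

Answer: 1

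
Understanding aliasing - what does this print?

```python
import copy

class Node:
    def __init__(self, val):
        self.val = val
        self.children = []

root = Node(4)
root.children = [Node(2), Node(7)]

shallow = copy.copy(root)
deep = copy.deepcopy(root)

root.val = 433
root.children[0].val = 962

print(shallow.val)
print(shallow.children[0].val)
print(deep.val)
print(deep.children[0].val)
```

Key concept: deep copy with custom objects.
Step by step:
`root = Node(4)` → root = Node(val=4, children=[])
`root.children = [Node(2), Node(7)]` → root = Node(val=4, children=[Node(val=2, children=[]), Node(val=7, children=[])])
`shallow = copy.copy(root)` → shallow = Node(val=4, children=[Node(val=2, children=[]), Node(val=7, children=[])])
`deep = copy.deepcopy(root)` → deep = Node(val=4, children=[Node(val=2, children=[]), Node(val=7, children=[])])
`root.val = 433` → root = Node(val=433, children=[Node(val=2, children=[]), Node(val=7, children=[])])
`root.children[0].val = 962` → root = Node(val=433, children=[Node(val=962, children=[]), Node(val=7, children=[])]); shallow = Node(val=4, children=[Node(val=962, children=[]), Node(val=7, children=[])])
`print(shallow.val)` → prints 4
`print(shallow.children[0].val)` → prints 962
`print(deep.val)` → prints 4
`print(deep.children[0].val)` → prints 2

Answer:
4
962
4
2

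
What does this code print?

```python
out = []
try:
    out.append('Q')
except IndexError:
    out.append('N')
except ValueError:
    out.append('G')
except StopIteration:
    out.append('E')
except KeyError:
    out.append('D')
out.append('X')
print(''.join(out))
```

Execution trace: 'Q' (try body, no exception) → 'X' (after the try/except). Output: QX

Answer: QX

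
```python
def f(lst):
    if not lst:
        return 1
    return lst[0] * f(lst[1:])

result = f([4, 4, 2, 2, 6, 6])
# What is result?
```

Product over [4, 4, 2, 2, 6, 6] = 4 * 4 * 2 * 2 * 6 * 6 = 2304

Answer: 2304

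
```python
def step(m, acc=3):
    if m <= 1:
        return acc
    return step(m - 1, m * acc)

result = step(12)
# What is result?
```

Accumulator trace (n, acc): (12, 3) -> (11, 36) -> (10, 396) -> (9, 3960) -> (8, 35640) -> (7, 285120) -> (6, 1995840) -> (5, 11975040) -> (4, 59875200) -> (3, 239500800) -> (2, 718502400) -> (1, 1437004800) -> return 1437004800

Answer: 1437004800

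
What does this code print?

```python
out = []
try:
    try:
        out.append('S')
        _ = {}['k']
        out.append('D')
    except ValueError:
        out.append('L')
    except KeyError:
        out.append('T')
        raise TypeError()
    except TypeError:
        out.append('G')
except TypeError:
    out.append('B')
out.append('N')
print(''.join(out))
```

Execution trace: 'S' (inner try body) → 'T' (inner except KeyError) → 'B' (outer except TypeError) → 'N' (after the try/except). Output: STBN

Answer: STBN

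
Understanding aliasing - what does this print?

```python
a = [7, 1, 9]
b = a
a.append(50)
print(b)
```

Key concept: basic list aliasing.
Step by step:
`a = [7, 1, 9]` → a = [7, 1, 9]
`b = a` → b = [7, 1, 9] (same object as a)
`a.append(50)` → a = [7, 1, 9, 50] (same object as b); b = [7, 1, 9, 50] (same object as a)
`print(b)` → prints [7, 1, 9, 50]

Answer: [7, 1, 9, 50]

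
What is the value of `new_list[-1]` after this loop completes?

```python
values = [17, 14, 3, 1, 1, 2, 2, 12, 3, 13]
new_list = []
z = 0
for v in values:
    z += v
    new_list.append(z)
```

Cumulative sum ends at 68
`new_list` takes the values: [] → [17] → [17, 31] → [17, 31, 34] → [17, 31, 34, 35] → [17, 31, 34, 35, 36] → [17, 31, 34, 35, 36, 38] → [17, 31, 34, 35, 36, 38, 40] → [17, 31, 34, 35, 36, 38, 40, 52] → [17, 31, 34, 35, 36, 38, 40, 52, 55] → [17, 31, 34, 35, 36, 38, 40, 52, 55, 68]
So `new_list[-1]` = 68

Answer: 68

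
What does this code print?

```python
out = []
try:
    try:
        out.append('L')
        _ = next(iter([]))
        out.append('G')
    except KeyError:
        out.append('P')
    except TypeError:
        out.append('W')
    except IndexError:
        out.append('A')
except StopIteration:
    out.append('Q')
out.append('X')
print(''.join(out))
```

Execution trace: 'L' (try body) → 'Q' (outer except StopIteration) → 'X' (after the try/except). Output: LQX

Answer: LQX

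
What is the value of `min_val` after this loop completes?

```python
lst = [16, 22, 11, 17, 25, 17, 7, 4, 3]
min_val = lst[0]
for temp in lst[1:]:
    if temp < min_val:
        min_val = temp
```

Minimum of [16, 22, 11, 17, 25, 17, 7, 4, 3]
`min_val` takes the values: 16 → 11 → 7 → 4 → 3

Answer: 3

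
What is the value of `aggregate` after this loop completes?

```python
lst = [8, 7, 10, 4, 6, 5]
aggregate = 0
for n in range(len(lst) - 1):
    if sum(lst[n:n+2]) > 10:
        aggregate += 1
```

Count windows with sum > 10
`aggregate` takes the values: 0 → 1 → 2 → 3 → 4

Answer: 4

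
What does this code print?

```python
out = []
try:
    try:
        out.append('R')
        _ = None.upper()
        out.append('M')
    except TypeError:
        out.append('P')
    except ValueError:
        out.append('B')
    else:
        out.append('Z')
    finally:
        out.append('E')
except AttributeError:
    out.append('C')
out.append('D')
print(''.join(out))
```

Execution trace: 'R' (try body) → 'E' (finally) → 'C' (outer except AttributeError) → 'D' (after the try/except). Output: RECD

Answer: RECD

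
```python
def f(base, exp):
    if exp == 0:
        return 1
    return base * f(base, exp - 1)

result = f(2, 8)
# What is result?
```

f(2, 8) = 2 * 2 * 2 * 2 * 2 * 2 * 2 * 2 = 256

Answer: 256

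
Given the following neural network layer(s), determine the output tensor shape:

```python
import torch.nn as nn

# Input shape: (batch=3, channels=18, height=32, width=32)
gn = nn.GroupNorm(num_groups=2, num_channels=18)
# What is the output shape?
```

Input: (3, 18, 32, 32) -> Output: (3, 18, 32, 32)

Answer: (3, 18, 32, 32)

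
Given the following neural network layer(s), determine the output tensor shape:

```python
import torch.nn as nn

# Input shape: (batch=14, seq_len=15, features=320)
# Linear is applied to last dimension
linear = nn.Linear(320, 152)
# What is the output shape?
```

Input: (14, 15, 320) -> Output: (14, 15, 152)

Answer: (14, 15, 152)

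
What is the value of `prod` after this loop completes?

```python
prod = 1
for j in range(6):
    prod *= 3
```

3^6 = 729
`prod` takes the values: 1 → 3 → 9 → 27 → 81 → 243 → 729

Answer: 729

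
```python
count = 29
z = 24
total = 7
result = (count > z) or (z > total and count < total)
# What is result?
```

Trace:
`count = 29` → count = 29
`z = 24` → z = 24
`total = 7` → total = 7
`result = (count > z) or (z > total and count < total)` → result = True
So result = True

Answer: True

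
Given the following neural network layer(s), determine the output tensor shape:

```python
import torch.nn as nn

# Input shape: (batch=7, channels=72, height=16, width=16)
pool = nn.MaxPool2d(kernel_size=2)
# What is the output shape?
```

Input: (7, 72, 16, 16) -> Output: (7, 72, 8, 8)

Answer: (7, 72, 8, 8)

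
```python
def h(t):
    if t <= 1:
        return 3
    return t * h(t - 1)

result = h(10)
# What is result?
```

h(10) = 10 * 9 * 8 * 7 * 6 * 5 * 4 * 3 * 2 * 3 = 10886400

Answer: 10886400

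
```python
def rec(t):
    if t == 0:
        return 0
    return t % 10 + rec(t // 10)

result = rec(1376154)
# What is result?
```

Sum of digits of 1376154: 4 + 5 + 1 + 6 + 7 + 3 + 1 = 27

Answer: 27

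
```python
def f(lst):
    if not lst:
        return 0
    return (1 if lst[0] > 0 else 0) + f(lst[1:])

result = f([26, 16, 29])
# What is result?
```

Count of positive elements in [26, 16, 29] = 3

Answer: 3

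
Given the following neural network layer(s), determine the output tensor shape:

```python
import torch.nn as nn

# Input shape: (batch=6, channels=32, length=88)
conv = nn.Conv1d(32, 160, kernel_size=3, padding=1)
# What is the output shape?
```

Input: (6, 32, 88) -> Output: (6, 160, 88)

Answer: (6, 160, 88)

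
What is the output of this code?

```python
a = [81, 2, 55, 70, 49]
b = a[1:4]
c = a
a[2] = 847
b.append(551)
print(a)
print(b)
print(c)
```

Key concept: slice vs alias.
Step by step:
`a = [81, 2, 55, 70, 49]` → a = [81, 2, 55, 70, 49]
`b = a[1:4]` → b = [2, 55, 70]
`c = a` → c = [81, 2, 55, 70, 49] (same object as a)
`a[2] = 847` → a = [81, 2, 847, 70, 49] (same object as c); c = [81, 2, 847, 70, 49] (same object as a)
`b.append(551)` → b = [2, 55, 70, 551]
`print(a)` → prints [81, 2, 847, 70, 49]
`print(b)` → prints [2, 55, 70, 551]
`print(c)` → prints [81, 2, 847, 70, 49]

Answer:
[81, 2, 847, 70, 49]
[2, 55, 70, 551]
[81, 2, 847, 70, 49]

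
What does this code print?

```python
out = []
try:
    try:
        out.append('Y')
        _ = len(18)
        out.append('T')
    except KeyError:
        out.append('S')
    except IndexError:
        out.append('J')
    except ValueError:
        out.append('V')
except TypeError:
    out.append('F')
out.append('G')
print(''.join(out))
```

Execution trace: 'Y' (try body) → 'F' (outer except TypeError) → 'G' (after the try/except). Output: YFG

Answer: YFG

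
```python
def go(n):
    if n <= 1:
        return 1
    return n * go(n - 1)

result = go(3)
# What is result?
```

go(3) = 3 * 2 * 1 = 6

Answer: 6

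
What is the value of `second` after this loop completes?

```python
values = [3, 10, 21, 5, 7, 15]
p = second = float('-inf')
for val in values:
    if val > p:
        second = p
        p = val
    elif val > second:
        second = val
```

Second largest (with repeats) in [3, 10, 21, 5, 7, 15]
`second` takes the values: -inf → 3 → 10 → 15

Answer: 15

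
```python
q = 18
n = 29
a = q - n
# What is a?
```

Trace:
`q = 18` → q = 18
`n = 29` → n = 29
`a = q - n` → a = -11
So a = -11

Answer: -11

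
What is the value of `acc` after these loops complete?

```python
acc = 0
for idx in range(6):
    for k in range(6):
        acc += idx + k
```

Sum of all idx+k for idx,k in 6x6
`acc` takes the values: 0 → 1 → 3 → 6 → 10 → 15 → 16 → 18 → 21 → 25 → 30 → 36 → 38 → 41 → 45 → 50 → 56 → 63 → 66 → 70 → 75 → 81 → 88 → 96 → 100 → 105 → 111 → 118 → 126 → 135 → 140 → 146 → 153 → 161 → 170 → 180

Answer: 180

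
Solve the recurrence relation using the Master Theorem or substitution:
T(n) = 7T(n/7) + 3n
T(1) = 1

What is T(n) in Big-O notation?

By Master Theorem: a=7, b=7, f(n)=3n. Since log_7(7) = 1 and f(n) = Θ(n^1), Case 2 applies. T(n) = O(n log n).

Answer: O(n log n)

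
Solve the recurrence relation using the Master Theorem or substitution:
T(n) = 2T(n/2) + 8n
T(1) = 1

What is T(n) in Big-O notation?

By Master Theorem: a=2, b=2, f(n)=8n. Since log_2(2) = 1 and f(n) = Θ(n^1), Case 2 applies. T(n) = O(n log n).

Answer: O(n log n)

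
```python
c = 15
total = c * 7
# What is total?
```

Trace:
`c = 15` → c = 15
`total = c * 7` → total = 105
So total = 105

Answer: 105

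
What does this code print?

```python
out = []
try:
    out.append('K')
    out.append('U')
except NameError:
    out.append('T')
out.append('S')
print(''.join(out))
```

Execution trace: 'K' (try body) → 'U' (try body, no exception) → 'S' (after the try/except). Output: KUS

Answer: KUS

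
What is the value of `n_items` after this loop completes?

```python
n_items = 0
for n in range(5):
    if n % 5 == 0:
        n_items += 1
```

Count numbers divisible by 5 in range(5)
`n_items` takes the values: 0 → 1

Answer: 1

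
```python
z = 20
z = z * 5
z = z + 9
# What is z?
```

Trace:
`z = 20` → z = 20
`z = z * 5` → z = 100
`z = z + 9` → z = 109
So z = 109

Answer: 109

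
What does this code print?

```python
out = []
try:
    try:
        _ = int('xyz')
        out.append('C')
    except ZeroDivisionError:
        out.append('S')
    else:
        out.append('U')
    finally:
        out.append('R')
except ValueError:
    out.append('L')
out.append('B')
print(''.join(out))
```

Execution trace: 'R' (finally) → 'L' (outer except ValueError) → 'B' (after the try/except). Output: RLB

Answer: RLB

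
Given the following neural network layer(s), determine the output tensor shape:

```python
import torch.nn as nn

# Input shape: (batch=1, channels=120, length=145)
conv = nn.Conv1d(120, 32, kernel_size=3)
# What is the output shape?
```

Input: (1, 120, 145) -> Output: (1, 32, 143)

Answer: (1, 32, 143)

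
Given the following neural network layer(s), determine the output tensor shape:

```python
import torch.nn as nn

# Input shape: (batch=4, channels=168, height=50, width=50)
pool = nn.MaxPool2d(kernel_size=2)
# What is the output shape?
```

Input: (4, 168, 50, 50) -> Output: (4, 168, 25, 25)

Answer: (4, 168, 25, 25)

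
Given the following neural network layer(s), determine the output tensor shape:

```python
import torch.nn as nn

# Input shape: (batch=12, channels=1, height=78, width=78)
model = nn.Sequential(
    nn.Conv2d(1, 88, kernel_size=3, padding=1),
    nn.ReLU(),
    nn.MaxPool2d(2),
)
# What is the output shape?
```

Input: (12, 1, 78, 78) -> after Conv2d: (12, 88, 78, 78) -> after ReLU: (12, 88, 78, 78) -> Output: (12, 88, 39, 39)

Answer: (12, 88, 39, 39)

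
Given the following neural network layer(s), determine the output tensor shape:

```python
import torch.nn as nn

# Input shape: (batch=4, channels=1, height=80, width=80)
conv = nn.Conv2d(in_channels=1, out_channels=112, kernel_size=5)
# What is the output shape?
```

Input: (4, 1, 80, 80) -> Output: (4, 112, 76, 76)

Answer: (4, 112, 76, 76)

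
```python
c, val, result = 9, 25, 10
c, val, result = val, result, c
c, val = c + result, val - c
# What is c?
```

Trace:
`c, val, result = 9, 25, 10` → c = 9; val = 25; result = 10
`c, val, result = val, result, c` → c = 25; val = 10; result = 9
`c, val = c + result, val - c` → c = 34; val = -15
So c = 34

Answer: 34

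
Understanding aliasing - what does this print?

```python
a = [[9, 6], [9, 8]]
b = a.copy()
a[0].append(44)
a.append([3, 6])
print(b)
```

Key concept: shallow copy with nested lists.
Step by step:
`a = [[9, 6], [9, 8]]` → a = [[9, 6], [9, 8]]
`b = a.copy()` → b = [[9, 6], [9, 8]]
`a[0].append(44)` → a = [[9, 6, 44], [9, 8]]; b = [[9, 6, 44], [9, 8]]
`a.append([3, 6])` → a = [[9, 6, 44], [9, 8], [3, 6]]
`print(b)` → prints [[9, 6, 44], [9, 8]]

Answer: [[9, 6, 44], [9, 8]]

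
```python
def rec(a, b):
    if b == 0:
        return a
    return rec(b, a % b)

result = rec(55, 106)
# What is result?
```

rec(55, 106) -> rec(106, 55) -> rec(55, 51) -> rec(51, 4) -> rec(4, 3) -> rec(3, 1) -> rec(1, 0) -> 1

Answer: 1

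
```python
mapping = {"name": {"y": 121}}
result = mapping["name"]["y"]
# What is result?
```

Trace:
`mapping = {"name": {"y": 121}}` → mapping = {'name': {'y': 121}}
`result = mapping["name"]["y"]` → result = 121
So result = 121

Answer: 121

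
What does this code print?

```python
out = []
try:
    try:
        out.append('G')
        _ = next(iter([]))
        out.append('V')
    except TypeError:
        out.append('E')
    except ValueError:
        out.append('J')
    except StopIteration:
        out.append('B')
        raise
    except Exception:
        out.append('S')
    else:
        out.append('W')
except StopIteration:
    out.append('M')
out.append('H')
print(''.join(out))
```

Execution trace: 'G' (inner try body) → 'B' (inner except StopIteration) → 'M' (outer except StopIteration) → 'H' (after the try/except). Output: GBMH

Answer: GBMH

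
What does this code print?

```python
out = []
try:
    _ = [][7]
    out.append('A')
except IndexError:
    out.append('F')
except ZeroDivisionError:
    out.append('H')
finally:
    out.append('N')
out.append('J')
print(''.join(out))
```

Execution trace: 'F' (except IndexError) → 'N' (finally) → 'J' (after the try/except). Output: FNJ

Answer: FNJ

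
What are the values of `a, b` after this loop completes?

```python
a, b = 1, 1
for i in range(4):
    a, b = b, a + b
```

Fibonacci: after 4 iterations
`a, b` takes the values: (1, 1) → (1, 2) → (2, 3) → (3, 5) → (5, 8)

Answer: 5, 8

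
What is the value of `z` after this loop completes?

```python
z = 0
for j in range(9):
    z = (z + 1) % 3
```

Increment mod 3, 9 times = 0
`z` takes the values: 0 → 1 → 2 → 0 → 1 → 2 → 0 → 1 → 2 → 0

Answer: 0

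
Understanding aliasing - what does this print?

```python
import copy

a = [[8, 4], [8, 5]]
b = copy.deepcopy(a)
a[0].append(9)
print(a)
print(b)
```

Key concept: deep copy is fully independent.
Step by step:
`a = [[8, 4], [8, 5]]` → a = [[8, 4], [8, 5]]
`b = copy.deepcopy(a)` → b = [[8, 4], [8, 5]]
`a[0].append(9)` → a = [[8, 4, 9], [8, 5]]
`print(a)` → prints [[8, 4, 9], [8, 5]]
`print(b)` → prints [[8, 4], [8, 5]]

Answer:
[[8, 4, 9], [8, 5]]
[[8, 4], [8, 5]]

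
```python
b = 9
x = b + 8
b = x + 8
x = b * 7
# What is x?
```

Trace:
`b = 9` → b = 9
`x = b + 8` → x = 17
`b = x + 8` → b = 25
`x = b * 7` → x = 175
So x = 175

Answer: 175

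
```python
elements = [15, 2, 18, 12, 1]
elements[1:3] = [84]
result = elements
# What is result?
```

Trace:
`elements = [15, 2, 18, 12, 1]` → elements = [15, 2, 18, 12, 1]
`elements[1:3] = [84]` → elements = [15, 84, 12, 1]
`result = elements` → result = [15, 84, 12, 1]
So result = [15, 84, 12, 1]

Answer: [15, 84, 12, 1]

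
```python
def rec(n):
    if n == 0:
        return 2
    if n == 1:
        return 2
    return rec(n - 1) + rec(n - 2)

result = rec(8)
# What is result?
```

Build up from base cases: rec(0)=2, rec(1)=2, rec(2)=4, rec(3)=6, rec(4)=10, rec(5)=16, rec(6)=26, ..., rec(8)=68

Answer: 68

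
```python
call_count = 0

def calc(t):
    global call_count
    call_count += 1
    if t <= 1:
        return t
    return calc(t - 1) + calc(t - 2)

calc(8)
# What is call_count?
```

Calls(t) = 1 + Calls(t-1) + Calls(t-2); Calls(0)=Calls(1)=1. For t=8 this gives 67.

Answer: 67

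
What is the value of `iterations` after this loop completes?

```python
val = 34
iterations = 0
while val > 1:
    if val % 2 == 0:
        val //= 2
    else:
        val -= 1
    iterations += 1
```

Steps to reduce 34 to 1
`iterations` takes the values: 0 → 1 → 2 → 3 → 4 → 5 → 6

Answer: 6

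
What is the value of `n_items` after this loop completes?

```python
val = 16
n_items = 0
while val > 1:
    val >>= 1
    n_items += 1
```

Count right shifts until 1
`n_items` takes the values: 0 → 1 → 2 → 3 → 4

Answer: 4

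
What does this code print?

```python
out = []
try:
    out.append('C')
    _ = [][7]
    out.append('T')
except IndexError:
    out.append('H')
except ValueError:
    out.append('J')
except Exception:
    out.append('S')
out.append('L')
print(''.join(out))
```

Execution trace: 'C' (try body) → 'H' (except IndexError) → 'L' (after the try/except). Output: CHL

Answer: CHL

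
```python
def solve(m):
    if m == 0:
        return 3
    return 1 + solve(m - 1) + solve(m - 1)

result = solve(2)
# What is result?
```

solve(m) = 1 + 2·solve(m-1), solve(0)=3. Closed form: (3+1)·2^2 - 1 = 15.

Answer: 15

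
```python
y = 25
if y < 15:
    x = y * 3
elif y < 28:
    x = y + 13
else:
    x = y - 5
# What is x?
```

Trace:
`y = 25` → y = 25
`if y < 15: ...` → y < 15 is False, y < 28 is True → x = 38
So x = 38

Answer: 38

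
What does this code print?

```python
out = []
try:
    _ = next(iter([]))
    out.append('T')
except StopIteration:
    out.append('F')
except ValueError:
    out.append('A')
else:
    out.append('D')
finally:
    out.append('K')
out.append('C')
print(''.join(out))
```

Execution trace: 'F' (except StopIteration) → 'K' (finally) → 'C' (after the try/except). Output: FKC

Answer: FKC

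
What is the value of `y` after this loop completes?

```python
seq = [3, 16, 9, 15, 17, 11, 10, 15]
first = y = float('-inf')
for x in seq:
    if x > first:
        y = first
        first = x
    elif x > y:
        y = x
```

Second largest (with repeats) in [3, 16, 9, 15, 17, 11, 10, 15]
`y` takes the values: -inf → 3 → 9 → 15 → 16

Answer: 16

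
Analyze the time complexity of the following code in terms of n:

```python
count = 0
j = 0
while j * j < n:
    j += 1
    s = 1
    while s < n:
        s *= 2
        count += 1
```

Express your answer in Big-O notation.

Each loop level contributes: √n × log n. Multiplying the contributions gives O(√n log n).

Answer: O(√n log n)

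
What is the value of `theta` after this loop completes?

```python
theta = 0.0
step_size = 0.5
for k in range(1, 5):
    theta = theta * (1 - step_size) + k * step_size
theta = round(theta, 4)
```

Moving average with lr=0.5
`theta` takes the values: 0.0 → 0.5 → 1.25 → 2.125 → 3.0625

Answer: 3.0625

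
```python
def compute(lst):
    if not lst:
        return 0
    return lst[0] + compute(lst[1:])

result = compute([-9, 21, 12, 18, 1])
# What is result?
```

(-9) + 21 + 12 + 18 + 1 + 0 = 43

Answer: 43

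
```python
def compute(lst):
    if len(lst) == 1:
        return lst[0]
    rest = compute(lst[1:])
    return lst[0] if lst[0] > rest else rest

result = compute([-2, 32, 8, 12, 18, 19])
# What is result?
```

Recursive max over [-2, 32, 8, 12, 18, 19] = 32

Answer: 32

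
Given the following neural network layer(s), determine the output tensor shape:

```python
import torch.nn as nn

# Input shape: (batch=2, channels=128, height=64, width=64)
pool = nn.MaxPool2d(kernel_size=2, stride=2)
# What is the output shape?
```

Input: (2, 128, 64, 64) -> Output: (2, 128, 32, 32)

Answer: (2, 128, 32, 32)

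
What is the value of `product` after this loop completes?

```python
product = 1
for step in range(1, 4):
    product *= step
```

3! = 6
`product` takes the values: 1 → 2 → 6

Answer: 6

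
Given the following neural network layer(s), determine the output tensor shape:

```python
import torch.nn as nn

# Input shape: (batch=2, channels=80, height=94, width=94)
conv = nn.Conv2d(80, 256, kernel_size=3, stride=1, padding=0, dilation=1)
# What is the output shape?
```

Input: (2, 80, 94, 94) -> Output: (2, 256, 92, 92)

Answer: (2, 256, 92, 92)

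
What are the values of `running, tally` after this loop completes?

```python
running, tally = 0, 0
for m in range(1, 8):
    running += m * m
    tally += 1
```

Sum of squares and count
`running, tally` takes the values: (0, 0) → (1, 0) → (1, 1) → (5, 1) → (5, 2) → (14, 2) → (14, 3) → (30, 3) → (30, 4) → (55, 4) → (55, 5) → (91, 5) → (91, 6) → (140, 6) → (140, 7)

Answer: 140, 7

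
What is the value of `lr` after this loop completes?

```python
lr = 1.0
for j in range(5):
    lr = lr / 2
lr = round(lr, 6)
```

Halving LR 5 times: 1 / 2^5
`lr` takes the values: 1.0 → 0.5 → 0.25 → 0.125 → 0.0625 → 0.03125

Answer: 0.03125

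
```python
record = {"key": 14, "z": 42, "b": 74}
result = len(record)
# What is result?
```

Trace:
`record = {"key": 14, "z": 42, "b": 74}` → record = {'key': 14, 'z': 42, 'b': 74}
`result = len(record)` → result = 3
So result = 3

Answer: 3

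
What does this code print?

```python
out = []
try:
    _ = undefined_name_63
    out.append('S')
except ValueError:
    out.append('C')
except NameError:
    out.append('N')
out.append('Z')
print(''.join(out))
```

Execution trace: 'N' (except NameError) → 'Z' (after the try/except). Output: NZ

Answer: NZ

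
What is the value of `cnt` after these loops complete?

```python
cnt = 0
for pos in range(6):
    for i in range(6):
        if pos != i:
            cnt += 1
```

6² - 6 (exclude diagonal)
`cnt` takes the values: 0 → 1 → 2 → 3 → 4 → 5 → 6 → 7 → 8 → 9 → 10 → 11 → 12 → 13 → 14 → 15 → 16 → 17 → 18 → 19 → 20 → 21 → 22 → 23 → 24 → 25 → 26 → 27 → 28 → 29 → 30

Answer: 30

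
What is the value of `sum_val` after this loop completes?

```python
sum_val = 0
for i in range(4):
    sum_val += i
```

Sum of 0 to 3 = 6
`sum_val` takes the values: 0 → 1 → 3 → 6

Answer: 6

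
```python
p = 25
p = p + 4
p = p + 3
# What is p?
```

Trace:
`p = 25` → p = 25
`p = p + 4` → p = 29
`p = p + 3` → p = 32
So p = 32

Answer: 32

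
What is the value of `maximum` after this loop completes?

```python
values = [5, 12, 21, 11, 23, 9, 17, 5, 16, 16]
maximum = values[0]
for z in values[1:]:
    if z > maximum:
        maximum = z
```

Maximum of [5, 12, 21, 11, 23, 9, 17, 5, 16, 16]
`maximum` takes the values: 5 → 12 → 21 → 23

Answer: 23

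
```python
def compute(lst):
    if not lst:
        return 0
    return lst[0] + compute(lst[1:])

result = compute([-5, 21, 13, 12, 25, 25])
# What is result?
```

(-5) + 21 + 13 + 12 + 25 + 25 + 0 = 91

Answer: 91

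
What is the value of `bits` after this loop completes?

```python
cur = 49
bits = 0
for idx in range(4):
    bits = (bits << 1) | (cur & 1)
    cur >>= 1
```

Reverse lowest 4 bits of 49
`bits` takes the values: 0 → 1 → 2 → 4 → 8

Answer: 8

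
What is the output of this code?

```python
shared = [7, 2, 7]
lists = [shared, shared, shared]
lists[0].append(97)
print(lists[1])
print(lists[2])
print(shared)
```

Key concept: list of same reference.
Step by step:
`shared = [7, 2, 7]` → shared = [7, 2, 7]
`lists = [shared, shared, shared]` → lists = [[7, 2, 7], [7, 2, 7], [7, 2, 7]]
`lists[0].append(97)` → shared = [7, 2, 7, 97]; lists = [[7, 2, 7, 97], [7, 2, 7, 97], [7, 2, 7, 97]]
`print(lists[1])` → prints [7, 2, 7, 97]
`print(lists[2])` → prints [7, 2, 7, 97]
`print(shared)` → prints [7, 2, 7, 97]

Answer:
[7, 2, 7, 97]
[7, 2, 7, 97]
[7, 2, 7, 97]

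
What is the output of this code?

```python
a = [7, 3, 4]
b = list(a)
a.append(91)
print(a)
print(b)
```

Key concept: list() constructor creates copy.
Step by step:
`a = [7, 3, 4]` → a = [7, 3, 4]
`b = list(a)` → b = [7, 3, 4]
`a.append(91)` → a = [7, 3, 4, 91]
`print(a)` → prints [7, 3, 4, 91]
`print(b)` → prints [7, 3, 4]

Answer:
[7, 3, 4, 91]
[7, 3, 4]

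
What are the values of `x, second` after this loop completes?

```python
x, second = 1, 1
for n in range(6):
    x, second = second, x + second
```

Fibonacci: after 6 iterations
`x, second` takes the values: (1, 1) → (1, 2) → (2, 3) → (3, 5) → (5, 8) → (8, 13) → (13, 21)

Answer: 13, 21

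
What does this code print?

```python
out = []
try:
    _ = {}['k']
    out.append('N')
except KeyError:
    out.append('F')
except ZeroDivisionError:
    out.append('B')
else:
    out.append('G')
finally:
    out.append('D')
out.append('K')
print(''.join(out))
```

Execution trace: 'F' (except KeyError) → 'D' (finally) → 'K' (after the try/except). Output: FDK

Answer: FDK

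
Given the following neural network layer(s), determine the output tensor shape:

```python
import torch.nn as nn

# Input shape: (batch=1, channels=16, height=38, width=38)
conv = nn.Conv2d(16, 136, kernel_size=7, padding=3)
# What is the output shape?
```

Input: (1, 16, 38, 38) -> Output: (1, 136, 38, 38)

Answer: (1, 136, 38, 38)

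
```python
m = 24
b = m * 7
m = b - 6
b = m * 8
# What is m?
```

Trace:
`m = 24` → m = 24
`b = m * 7` → b = 168
`m = b - 6` → m = 162
`b = m * 8` → b = 1296
So m = 162

Answer: 162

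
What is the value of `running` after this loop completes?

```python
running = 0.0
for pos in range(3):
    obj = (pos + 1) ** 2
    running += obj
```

Sum of squared losses 1² + 2² + ... + 3²
`running` takes the values: 0.0 → 1.0 → 5.0 → 14.0

Answer: 14.0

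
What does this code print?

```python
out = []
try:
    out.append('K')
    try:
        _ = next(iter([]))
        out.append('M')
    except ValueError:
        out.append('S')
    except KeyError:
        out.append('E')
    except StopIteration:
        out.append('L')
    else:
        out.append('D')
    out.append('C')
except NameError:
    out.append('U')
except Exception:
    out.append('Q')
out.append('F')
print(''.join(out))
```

Execution trace: 'K' (try body) → 'L' (inner except StopIteration) → 'C' (try body, no exception) → 'F' (after the try/except). Output: KLCF

Answer: KLCF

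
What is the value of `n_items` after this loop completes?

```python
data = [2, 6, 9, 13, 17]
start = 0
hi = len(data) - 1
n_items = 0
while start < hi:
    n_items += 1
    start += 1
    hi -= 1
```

Iterations until pointers meet (list length 5)
`n_items` takes the values: 0 → 1 → 2

Answer: 2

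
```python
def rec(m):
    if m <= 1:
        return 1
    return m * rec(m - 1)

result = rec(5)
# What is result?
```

rec(5) = 5 * 4 * 3 * 2 * 1 = 120

Answer: 120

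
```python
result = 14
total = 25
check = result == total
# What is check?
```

Trace:
`result = 14` → result = 14
`total = 25` → total = 25
`check = result == total` → check = False
So check = False

Answer: False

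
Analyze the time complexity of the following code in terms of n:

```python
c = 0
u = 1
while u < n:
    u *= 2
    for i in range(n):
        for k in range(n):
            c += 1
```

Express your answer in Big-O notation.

Each loop level contributes: log n × n × n. Multiplying the contributions gives O(n^2 log n).

Answer: O(n^2 log n)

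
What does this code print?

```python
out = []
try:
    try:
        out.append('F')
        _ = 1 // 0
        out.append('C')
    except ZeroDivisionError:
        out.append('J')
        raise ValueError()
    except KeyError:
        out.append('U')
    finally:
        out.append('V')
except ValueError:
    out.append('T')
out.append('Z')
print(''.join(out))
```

Execution trace: 'F' (inner try body) → 'J' (inner except ZeroDivisionError) → 'V' (inner finally) → 'T' (outer except ValueError) → 'Z' (after the try/except). Output: FJVTZ

Answer: FJVTZ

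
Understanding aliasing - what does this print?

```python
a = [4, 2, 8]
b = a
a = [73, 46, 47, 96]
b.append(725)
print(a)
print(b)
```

Key concept: rebinding vs mutation: a is rebound to a new list, b still points at the original.
Step by step:
`a = [4, 2, 8]` → a = [4, 2, 8]
`b = a` → b = [4, 2, 8] (same object as a)
`a = [73, 46, 47, 96]` → a = [73, 46, 47, 96]
`b.append(725)` → b = [4, 2, 8, 725]
`print(a)` → prints [73, 46, 47, 96]
`print(b)` → prints [4, 2, 8, 725]

Answer:
[73, 46, 47, 96]
[4, 2, 8, 725]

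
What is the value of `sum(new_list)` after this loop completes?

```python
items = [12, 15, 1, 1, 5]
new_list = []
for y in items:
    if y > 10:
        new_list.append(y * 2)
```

Sum of doubled values > 10
`new_list` takes the values: [] → [24] → [24, 30]
So `sum(new_list)` = 54

Answer: 54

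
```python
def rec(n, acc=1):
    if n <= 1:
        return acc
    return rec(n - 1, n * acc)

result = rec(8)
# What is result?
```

Accumulator trace (n, acc): (8, 1) -> (7, 8) -> (6, 56) -> (5, 336) -> (4, 1680) -> (3, 6720) -> (2, 20160) -> (1, 40320) -> return 40320

Answer: 40320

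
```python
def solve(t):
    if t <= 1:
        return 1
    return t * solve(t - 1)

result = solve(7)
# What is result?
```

solve(7) = 7 * 6 * 5 * 4 * 3 * 2 * 1 = 5040

Answer: 5040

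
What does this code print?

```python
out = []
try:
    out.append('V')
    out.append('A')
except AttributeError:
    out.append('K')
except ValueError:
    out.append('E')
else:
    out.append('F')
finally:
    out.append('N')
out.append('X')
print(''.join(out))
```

Execution trace: 'V' (try body) → 'A' (try body, no exception) → 'F' (else) → 'N' (finally) → 'X' (after the try/except). Output: VAFNX

Answer: VAFNX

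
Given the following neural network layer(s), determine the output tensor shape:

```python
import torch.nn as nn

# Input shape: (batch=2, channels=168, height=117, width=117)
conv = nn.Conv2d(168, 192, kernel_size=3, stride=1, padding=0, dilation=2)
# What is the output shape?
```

Input: (2, 168, 117, 117) -> Output: (2, 192, 113, 113)

Answer: (2, 192, 113, 113)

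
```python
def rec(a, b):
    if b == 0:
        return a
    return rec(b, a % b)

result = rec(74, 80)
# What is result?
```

rec(74, 80) -> rec(80, 74) -> rec(74, 6) -> rec(6, 2) -> rec(2, 0) -> 2

Answer: 2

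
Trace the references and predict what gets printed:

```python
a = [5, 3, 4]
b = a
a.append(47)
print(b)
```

Key concept: basic list aliasing.
Step by step:
`a = [5, 3, 4]` → a = [5, 3, 4]
`b = a` → b = [5, 3, 4] (same object as a)
`a.append(47)` → a = [5, 3, 4, 47] (same object as b); b = [5, 3, 4, 47] (same object as a)
`print(b)` → prints [5, 3, 4, 47]

Answer: [5, 3, 4, 47]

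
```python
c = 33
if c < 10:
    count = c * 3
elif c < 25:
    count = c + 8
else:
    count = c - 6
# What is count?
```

Trace:
`c = 33` → c = 33
`if c < 10: ...` → c < 10 is False, c < 25 is False, take else branch → count = 27
So count = 27

Answer: 27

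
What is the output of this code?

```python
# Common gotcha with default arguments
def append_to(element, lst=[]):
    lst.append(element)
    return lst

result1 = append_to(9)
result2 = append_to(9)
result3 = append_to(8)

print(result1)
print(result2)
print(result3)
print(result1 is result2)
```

Key concept: mutable default argument gotcha.
Step by step:
`result1 = append_to(9)` → result1 = [9]
`result2 = append_to(9)` → result1 = [9, 9] (same object as result2); result2 = [9, 9] (same object as result1)
`result3 = append_to(8)` → result1 = [9, 9, 8] (same object as result2, result3); result2 = [9, 9, 8] (same object as result1, result3); result3 = [9, 9, 8] (same object as result1, result2)
`print(result1)` → prints [9, 9, 8]
`print(result2)` → prints [9, 9, 8]
`print(result3)` → prints [9, 9, 8]
`print(result1 is result2)` → prints True

Answer:
[9, 9, 8]
[9, 9, 8]
[9, 9, 8]
True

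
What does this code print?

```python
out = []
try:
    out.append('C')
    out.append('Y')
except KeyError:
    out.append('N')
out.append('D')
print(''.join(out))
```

Execution trace: 'C' (try body) → 'Y' (try body, no exception) → 'D' (after the try/except). Output: CYD

Answer: CYD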